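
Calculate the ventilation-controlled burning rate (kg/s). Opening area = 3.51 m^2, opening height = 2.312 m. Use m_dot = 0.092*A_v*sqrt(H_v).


sqrt(H_v) = 1.5205
m_dot = 0.092 * 3.51 * 1.5205 = 0.49101 kg/s

0.49101 kg/s


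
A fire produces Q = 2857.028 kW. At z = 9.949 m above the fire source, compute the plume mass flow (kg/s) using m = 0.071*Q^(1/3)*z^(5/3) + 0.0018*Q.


Q^(1/3) = 14.190
z^(5/3) = 46.022
First term = 0.071 * 14.190 * 46.022 = 46.366
Second term = 0.0018 * 2857.028 = 5.1427
m = 51.508 kg/s

51.508 kg/s


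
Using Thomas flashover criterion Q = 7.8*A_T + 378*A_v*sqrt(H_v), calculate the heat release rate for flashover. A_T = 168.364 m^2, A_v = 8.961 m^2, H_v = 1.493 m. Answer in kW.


7.8*A_T = 1313.2
sqrt(H_v) = 1.2219
378*A_v*sqrt(H_v) = 4138.8
Q = 1313.2 + 4138.8 = 5452.1 kW

5452.1 kW


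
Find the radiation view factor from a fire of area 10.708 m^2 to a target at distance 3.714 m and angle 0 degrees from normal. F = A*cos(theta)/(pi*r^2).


cos(0 deg) = 1
pi*r^2 = 43.334
F = 10.708 * 1 / 43.334 = 0.24710

0.24710


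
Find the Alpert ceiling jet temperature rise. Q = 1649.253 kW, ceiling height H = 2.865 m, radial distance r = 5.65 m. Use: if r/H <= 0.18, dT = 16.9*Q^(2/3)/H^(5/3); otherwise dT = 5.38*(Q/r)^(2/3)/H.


r/H = 5.65 / 2.865 = 1.9721
r/H > 0.18, so dT = 5.38*(Q/r)^(2/3)/H
Q/r = 291.90
(Q/r)^(2/3) = 44.004
dT = 5.38 * 44.004 / 2.865 = 82.632 K

82.632 K


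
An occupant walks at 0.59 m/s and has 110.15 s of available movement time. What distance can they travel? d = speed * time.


d = 0.59 * 110.15 = 64.989 m

64.989 m


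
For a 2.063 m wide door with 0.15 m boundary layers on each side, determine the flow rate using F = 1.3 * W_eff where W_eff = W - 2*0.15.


W_eff = 2.063 - 0.30 = 1.763 m
F = 1.3 * 1.763 = 2.2919 persons/s

2.2919 persons/s


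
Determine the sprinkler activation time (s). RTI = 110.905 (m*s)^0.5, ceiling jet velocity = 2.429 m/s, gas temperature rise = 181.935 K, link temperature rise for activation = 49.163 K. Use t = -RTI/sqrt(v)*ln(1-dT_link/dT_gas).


dT_link/dT_gas = 0.27022
ln(1 - 0.27022) = -0.31502
t = -110.905 / sqrt(2.429) * -0.31502 = 22.417 s

22.417 s


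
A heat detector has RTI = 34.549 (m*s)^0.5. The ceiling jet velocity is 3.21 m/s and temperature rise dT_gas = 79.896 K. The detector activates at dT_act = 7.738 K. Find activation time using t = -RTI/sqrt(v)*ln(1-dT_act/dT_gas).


dT_act/dT_gas = 0.096851
ln(1 - 0.096851) = -0.10187
t = -34.549 / sqrt(3.21) * -0.10187 = 1.9644 s

1.9644 s


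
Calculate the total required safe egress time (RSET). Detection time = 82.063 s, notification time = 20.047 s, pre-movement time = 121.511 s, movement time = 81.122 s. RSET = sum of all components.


Total = 82.063 + 20.047 + 121.511 + 81.122 = 304.743 s

304.743 s


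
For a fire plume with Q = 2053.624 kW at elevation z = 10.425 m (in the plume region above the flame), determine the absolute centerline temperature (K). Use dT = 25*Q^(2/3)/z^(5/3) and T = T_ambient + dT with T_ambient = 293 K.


Q^(2/3) = 161.57
z^(5/3) = 49.750
dT = 25 * 161.57 / 49.750 = 81.188 K
T = 293 + 81.188 = 374.19 K

374.19 K


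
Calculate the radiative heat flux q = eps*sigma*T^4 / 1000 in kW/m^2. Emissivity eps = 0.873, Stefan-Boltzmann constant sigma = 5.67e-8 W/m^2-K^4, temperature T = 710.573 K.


T^4 = 2.5494e+11
q = 0.873 * 5.67e-8 * 2.5494e+11 / 1000 = 12.619 kW/m^2

12.619 kW/m^2


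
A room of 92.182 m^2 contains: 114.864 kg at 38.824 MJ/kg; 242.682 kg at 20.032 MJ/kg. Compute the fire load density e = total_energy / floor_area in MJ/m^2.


Total energy = 114.864*38.824 + 242.682*20.032
= 4459.480 + 4861.406
= 9320.886 MJ
e = 9320.886 / 92.182 = 101.11 MJ/m^2

101.11 MJ/m^2


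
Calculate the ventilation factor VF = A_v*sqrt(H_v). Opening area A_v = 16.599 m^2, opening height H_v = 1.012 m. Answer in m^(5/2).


sqrt(H_v) = 1.0060
VF = 16.599 * 1.0060 = 16.698 m^(5/2)

16.698 m^(5/2)


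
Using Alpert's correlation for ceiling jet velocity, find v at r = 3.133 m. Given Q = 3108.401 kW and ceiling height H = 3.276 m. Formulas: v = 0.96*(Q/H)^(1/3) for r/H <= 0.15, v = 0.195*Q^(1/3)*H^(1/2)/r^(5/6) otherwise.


r/H = 3.133 / 3.276 = 0.95635
r/H > 0.15, so v = 0.195*Q^(1/3)*H^(1/2)/r^(5/6)
Q^(1/3) = 14.594
H^(1/2) = 1.8100
r^(5/6) = 2.5900
v = 0.195 * 14.594 * 1.8100 / 2.5900 = 1.9888 m/s

1.9888 m/s


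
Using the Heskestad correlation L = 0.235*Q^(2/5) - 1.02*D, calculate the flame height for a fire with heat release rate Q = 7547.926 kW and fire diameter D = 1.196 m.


Q^(2/5) = 35.574
0.235 * Q^(2/5) = 8.3599
1.02 * D = 1.2199
L = 7.1399 m

7.1399 m


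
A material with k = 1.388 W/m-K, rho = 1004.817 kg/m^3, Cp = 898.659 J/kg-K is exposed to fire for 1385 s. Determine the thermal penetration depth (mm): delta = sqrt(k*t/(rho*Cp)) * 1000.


alpha = 1.388 / (1004.817 * 898.659) = 1.5371e-06 m^2/s
alpha * t = 0.0021289
delta = sqrt(0.0021289) * 1000 = 46.140 mm

46.140 mm


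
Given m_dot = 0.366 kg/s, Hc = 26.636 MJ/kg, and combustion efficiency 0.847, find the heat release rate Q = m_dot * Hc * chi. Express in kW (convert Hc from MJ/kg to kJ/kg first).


Hc = 26.636 MJ/kg = 26.636 * 1000 kJ/kg = 26636 kJ/kg
Q = 0.366 kg/s * 26636 kJ/kg * 0.847 = 8257.2 kW

8257.2 kW


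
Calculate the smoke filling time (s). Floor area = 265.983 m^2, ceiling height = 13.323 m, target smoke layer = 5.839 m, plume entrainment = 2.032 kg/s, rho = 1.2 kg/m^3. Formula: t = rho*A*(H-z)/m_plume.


H - z = 7.484 m
t = 1.2 * 265.983 * 7.484 / 2.032 = 1175.6 s

1175.6 s


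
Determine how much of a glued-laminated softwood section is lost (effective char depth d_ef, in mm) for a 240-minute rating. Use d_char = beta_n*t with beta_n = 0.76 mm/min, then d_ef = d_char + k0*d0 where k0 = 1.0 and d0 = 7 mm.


d_char = 0.76 * 240 = 182.4 mm
d_ef = 182.4 + 1.0*7 = 189.4 mm

189.4 mm


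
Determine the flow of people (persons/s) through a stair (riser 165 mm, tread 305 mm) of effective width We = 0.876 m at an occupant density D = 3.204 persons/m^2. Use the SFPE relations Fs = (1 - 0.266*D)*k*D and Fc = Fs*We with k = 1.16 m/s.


1 - 0.266*D = 1 - 0.266*3.204 = 0.14774
Fs = 0.14774 * 1.16 * 3.204 = 0.54908 persons/(s*m)
Fc = 0.54908 * 0.876 = 0.48100 persons/s

0.48100 persons/s


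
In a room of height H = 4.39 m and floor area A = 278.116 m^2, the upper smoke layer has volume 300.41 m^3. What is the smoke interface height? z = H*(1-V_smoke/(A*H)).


V/(A*H) = 0.24605
1 - 0.24605 = 0.75395
z = 4.39 * 0.75395 = 3.3098 m

3.3098 m


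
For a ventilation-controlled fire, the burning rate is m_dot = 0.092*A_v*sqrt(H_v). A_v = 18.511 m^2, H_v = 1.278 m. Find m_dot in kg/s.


sqrt(H_v) = 1.1305
m_dot = 0.092 * 18.511 * 1.1305 = 1.9252 kg/s

1.9252 kg/s


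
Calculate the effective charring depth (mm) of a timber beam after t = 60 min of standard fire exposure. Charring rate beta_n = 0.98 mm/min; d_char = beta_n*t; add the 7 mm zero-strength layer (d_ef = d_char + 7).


d_char = 0.98 * 60 = 58.8 mm
d_ef = 58.8 + 1.0*7 = 65.8 mm

65.8 mm


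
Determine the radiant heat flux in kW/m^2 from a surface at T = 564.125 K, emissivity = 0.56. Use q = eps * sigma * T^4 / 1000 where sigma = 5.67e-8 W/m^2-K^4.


T^4 = 1.0127e+11
q = 0.56 * 5.67e-8 * 1.0127e+11 / 1000 = 3.2157 kW/m^2

3.2157 kW/m^2


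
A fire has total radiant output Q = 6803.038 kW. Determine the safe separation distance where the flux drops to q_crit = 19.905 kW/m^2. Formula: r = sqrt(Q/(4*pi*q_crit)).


4*pi*q_crit = 250.13
Q/(4*pi*q_crit) = 27.198
r = sqrt(27.198) = 5.2151 m

5.2151 m


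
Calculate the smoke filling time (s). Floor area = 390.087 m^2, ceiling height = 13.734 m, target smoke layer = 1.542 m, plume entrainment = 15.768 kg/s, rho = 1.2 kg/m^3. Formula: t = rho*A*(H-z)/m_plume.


H - z = 12.192 m
t = 1.2 * 390.087 * 12.192 / 15.768 = 361.94 s

361.94 s


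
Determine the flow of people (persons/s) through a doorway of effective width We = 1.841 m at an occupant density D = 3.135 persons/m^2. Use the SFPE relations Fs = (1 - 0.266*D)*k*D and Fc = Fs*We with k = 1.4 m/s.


1 - 0.266*D = 1 - 0.266*3.135 = 0.16609
Fs = 0.16609 * 1.4 * 3.135 = 0.72897 persons/(s*m)
Fc = 0.72897 * 1.841 = 1.3420 persons/s

1.3420 persons/s


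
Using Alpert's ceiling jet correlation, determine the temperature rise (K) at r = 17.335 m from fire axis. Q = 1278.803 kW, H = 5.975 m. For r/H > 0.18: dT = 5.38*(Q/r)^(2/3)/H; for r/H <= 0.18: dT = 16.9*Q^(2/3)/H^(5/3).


r/H = 17.335 / 5.975 = 2.9013
r/H > 0.18, so dT = 5.38*(Q/r)^(2/3)/H
Q/r = 73.770
(Q/r)^(2/3) = 17.589
dT = 5.38 * 17.589 / 5.975 = 15.838 K

15.838 K


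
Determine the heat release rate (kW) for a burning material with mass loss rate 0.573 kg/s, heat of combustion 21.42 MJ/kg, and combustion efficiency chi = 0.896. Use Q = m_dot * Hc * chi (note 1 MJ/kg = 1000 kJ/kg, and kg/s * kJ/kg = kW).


Hc = 21.42 MJ/kg = 21.42 * 1000 kJ/kg = 21420 kJ/kg
Q = 0.573 kg/s * 21420 kJ/kg * 0.896 = 10997 kW

10997 kW


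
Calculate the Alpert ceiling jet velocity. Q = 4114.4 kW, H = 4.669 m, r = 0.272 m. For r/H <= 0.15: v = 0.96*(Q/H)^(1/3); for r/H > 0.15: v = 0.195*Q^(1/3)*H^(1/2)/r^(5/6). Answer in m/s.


r/H = 0.272 / 4.669 = 0.058257
r/H <= 0.15, so v = 0.96*(Q/H)^(1/3)
Q/H = 881.22
(Q/H)^(1/3) = 9.5873
v = 0.96 * 9.5873 = 9.2038 m/s

9.2038 m/s


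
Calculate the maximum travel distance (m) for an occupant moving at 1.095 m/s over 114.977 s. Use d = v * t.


d = 1.095 * 114.977 = 125.90 m

125.90 m


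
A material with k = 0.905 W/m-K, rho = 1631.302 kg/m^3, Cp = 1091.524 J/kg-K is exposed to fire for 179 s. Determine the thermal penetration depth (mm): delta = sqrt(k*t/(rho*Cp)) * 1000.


alpha = 0.905 / (1631.302 * 1091.524) = 5.0825e-07 m^2/s
alpha * t = 9.0977e-05
delta = sqrt(9.0977e-05) * 1000 = 9.5382 mm

9.5382 mm


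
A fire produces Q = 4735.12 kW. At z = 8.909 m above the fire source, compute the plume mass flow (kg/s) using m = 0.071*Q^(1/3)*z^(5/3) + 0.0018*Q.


Q^(1/3) = 16.792
z^(5/3) = 38.287
First term = 0.071 * 16.792 * 38.287 = 45.647
Second term = 0.0018 * 4735.12 = 8.5232
m = 54.171 kg/s

54.171 kg/s


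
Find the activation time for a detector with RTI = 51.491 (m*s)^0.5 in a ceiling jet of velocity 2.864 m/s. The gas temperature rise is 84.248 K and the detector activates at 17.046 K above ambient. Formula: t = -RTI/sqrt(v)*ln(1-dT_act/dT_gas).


dT_act/dT_gas = 0.20233
ln(1 - 0.20233) = -0.22606
t = -51.491 / sqrt(2.864) * -0.22606 = 6.8782 s

6.8782 s


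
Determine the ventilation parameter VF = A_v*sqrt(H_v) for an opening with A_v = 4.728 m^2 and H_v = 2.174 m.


sqrt(H_v) = 1.4744
VF = 4.728 * 1.4744 = 6.9712 m^(5/2)

6.9712 m^(5/2)


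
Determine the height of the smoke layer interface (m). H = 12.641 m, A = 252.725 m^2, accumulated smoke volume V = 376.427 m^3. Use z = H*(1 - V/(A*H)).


V/(A*H) = 0.11783
1 - 0.11783 = 0.88217
z = 12.641 * 0.88217 = 11.152 m

11.152 m


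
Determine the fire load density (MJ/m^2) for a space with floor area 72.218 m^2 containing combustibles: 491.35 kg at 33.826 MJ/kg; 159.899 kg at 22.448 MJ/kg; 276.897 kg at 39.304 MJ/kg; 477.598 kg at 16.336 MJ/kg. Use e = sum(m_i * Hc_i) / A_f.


Total energy = 491.35*33.826 + 159.899*22.448 + 276.897*39.304 + 477.598*16.336
= 16620.41 + 3589.413 + 10883.16 + 7802.041
= 38895.02 MJ
e = 38895.02 / 72.218 = 538.58 MJ/m^2

538.58 MJ/m^2


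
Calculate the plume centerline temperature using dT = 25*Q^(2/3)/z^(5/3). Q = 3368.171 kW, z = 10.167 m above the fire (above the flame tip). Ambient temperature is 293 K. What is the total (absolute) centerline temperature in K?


Q^(2/3) = 224.70
z^(5/3) = 47.715
dT = 25 * 224.70 / 47.715 = 117.73 K
T = 293 + 117.73 = 410.73 K

410.73 K


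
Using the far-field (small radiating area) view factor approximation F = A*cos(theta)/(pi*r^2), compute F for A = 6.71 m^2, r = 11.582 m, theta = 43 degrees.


cos(43 deg) = 0.73135
pi*r^2 = 421.42
F = 6.71 * 0.73135 / 421.42 = 0.011645

0.011645


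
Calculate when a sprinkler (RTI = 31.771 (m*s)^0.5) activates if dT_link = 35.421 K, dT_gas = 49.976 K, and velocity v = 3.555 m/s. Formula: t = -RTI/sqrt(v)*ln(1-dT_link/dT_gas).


dT_link/dT_gas = 0.70876
ln(1 - 0.70876) = -1.2336
t = -31.771 / sqrt(3.555) * -1.2336 = 20.787 s

20.787 s


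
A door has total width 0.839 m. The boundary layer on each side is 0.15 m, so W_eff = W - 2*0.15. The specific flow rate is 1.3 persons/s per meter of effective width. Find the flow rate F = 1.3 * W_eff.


W_eff = 0.839 - 0.30 = 0.539 m
F = 1.3 * 0.539 = 0.70070 persons/s

0.70070 persons/s


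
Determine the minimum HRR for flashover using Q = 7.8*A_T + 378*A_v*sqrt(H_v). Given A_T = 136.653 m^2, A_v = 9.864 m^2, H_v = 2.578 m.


7.8*A_T = 1065.9
sqrt(H_v) = 1.6056
378*A_v*sqrt(H_v) = 5986.7
Q = 1065.9 + 5986.7 = 7052.6 kW

7052.6 kW


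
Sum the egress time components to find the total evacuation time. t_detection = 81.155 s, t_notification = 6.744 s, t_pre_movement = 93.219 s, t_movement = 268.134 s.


Total = 81.155 + 6.744 + 93.219 + 268.134 = 449.252 s

449.252 s


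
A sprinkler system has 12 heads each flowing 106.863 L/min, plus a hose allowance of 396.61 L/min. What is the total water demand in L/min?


Sprinkler demand = 12 * 106.863 = 1282.356 L/min
Total = 1282.356 + 396.61 = 1678.966 L/min

1678.966 L/min


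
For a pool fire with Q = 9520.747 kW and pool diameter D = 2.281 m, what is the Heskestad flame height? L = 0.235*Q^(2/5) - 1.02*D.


Q^(2/5) = 39.036
0.235 * Q^(2/5) = 9.1735
1.02 * D = 2.3266
L = 6.8469 m

6.8469 m


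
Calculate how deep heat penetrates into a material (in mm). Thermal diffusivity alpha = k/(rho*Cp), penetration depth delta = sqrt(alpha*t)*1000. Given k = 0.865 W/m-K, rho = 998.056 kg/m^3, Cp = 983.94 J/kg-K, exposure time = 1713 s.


alpha = 0.865 / (998.056 * 983.94) = 8.8083e-07 m^2/s
alpha * t = 0.0015089
delta = sqrt(0.0015089) * 1000 = 38.844 mm

38.844 mm


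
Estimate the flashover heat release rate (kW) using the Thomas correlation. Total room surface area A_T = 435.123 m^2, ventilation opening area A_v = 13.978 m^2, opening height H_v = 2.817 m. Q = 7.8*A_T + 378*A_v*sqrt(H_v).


7.8*A_T = 3394.0
sqrt(H_v) = 1.6784
378*A_v*sqrt(H_v) = 8868.1
Q = 3394.0 + 8868.1 = 12262 kW

12262 kW


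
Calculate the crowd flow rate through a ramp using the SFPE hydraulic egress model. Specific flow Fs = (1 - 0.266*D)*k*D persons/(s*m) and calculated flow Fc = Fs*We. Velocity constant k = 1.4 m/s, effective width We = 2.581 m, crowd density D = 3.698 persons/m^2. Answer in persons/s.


1 - 0.266*D = 1 - 0.266*3.698 = 0.016332
Fs = 0.016332 * 1.4 * 3.698 = 0.084554 persons/(s*m)
Fc = 0.084554 * 2.581 = 0.21823 persons/s

0.21823 persons/s


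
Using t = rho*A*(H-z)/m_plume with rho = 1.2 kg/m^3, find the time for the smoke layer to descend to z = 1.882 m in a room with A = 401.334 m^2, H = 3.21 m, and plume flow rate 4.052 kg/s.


H - z = 1.328 m
t = 1.2 * 401.334 * 1.328 / 4.052 = 157.84 s

157.84 s


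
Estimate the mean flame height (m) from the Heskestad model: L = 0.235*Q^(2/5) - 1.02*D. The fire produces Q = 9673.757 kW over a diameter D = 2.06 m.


Q^(2/5) = 39.286
0.235 * Q^(2/5) = 9.2322
1.02 * D = 2.1012
L = 7.1310 m

7.1310 m


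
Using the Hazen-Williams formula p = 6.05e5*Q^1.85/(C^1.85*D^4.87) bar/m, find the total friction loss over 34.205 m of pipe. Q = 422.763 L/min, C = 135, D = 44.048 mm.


Q^1.85 = 72157
C^1.85 = 8732.1
D^4.87 = 1.0137e+08
p/m = 0.049317 bar/m
p_total = 0.049317 * 34.205 = 1.6869 bar

1.6869 bar


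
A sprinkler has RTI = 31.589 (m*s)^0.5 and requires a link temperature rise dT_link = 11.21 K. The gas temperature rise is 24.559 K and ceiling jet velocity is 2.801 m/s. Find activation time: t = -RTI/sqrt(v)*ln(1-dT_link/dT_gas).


dT_link/dT_gas = 0.45645
ln(1 - 0.45645) = -0.60964
t = -31.589 / sqrt(2.801) * -0.60964 = 11.507 s

11.507 s


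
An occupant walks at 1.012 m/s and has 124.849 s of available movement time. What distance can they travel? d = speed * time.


d = 1.012 * 124.849 = 126.35 m

126.35 m


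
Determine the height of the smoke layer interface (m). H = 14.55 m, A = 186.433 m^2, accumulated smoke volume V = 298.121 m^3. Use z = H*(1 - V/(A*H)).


V/(A*H) = 0.10990
1 - 0.10990 = 0.89010
z = 14.55 * 0.89010 = 12.951 m

12.951 m


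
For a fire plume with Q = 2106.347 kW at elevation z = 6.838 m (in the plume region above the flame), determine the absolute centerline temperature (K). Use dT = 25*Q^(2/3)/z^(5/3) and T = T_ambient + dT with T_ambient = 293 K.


Q^(2/3) = 164.32
z^(5/3) = 24.635
dT = 25 * 164.32 / 24.635 = 166.75 K
T = 293 + 166.75 = 459.75 K

459.75 K


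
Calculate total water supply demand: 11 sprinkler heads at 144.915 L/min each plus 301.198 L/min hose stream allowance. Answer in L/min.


Sprinkler demand = 11 * 144.915 = 1594.065 L/min
Total = 1594.065 + 301.198 = 1895.263 L/min

1895.263 L/min


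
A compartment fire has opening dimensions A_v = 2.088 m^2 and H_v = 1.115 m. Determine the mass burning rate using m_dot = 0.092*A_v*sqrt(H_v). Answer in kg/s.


sqrt(H_v) = 1.0559
m_dot = 0.092 * 2.088 * 1.0559 = 0.20284 kg/s

0.20284 kg/s


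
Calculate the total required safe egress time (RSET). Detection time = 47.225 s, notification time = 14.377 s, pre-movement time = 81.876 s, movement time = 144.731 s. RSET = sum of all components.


Total = 47.225 + 14.377 + 81.876 + 144.731 = 288.209 s

288.209 s


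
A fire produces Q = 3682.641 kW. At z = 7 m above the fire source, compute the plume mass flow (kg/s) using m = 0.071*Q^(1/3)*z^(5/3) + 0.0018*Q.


Q^(1/3) = 15.443
z^(5/3) = 25.615
First term = 0.071 * 15.443 * 25.615 = 28.085
Second term = 0.0018 * 3682.641 = 6.6288
m = 34.714 kg/s

34.714 kg/s


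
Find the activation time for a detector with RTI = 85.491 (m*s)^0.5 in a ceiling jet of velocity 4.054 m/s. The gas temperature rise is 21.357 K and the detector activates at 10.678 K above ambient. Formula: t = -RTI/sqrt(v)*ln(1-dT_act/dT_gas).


dT_act/dT_gas = 0.49998
ln(1 - 0.49998) = -0.69310
t = -85.491 / sqrt(4.054) * -0.69310 = 29.429 s

29.429 s


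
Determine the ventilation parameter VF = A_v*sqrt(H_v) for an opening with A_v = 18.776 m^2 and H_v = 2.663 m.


sqrt(H_v) = 1.6319
VF = 18.776 * 1.6319 = 30.640 m^(5/2)

30.640 m^(5/2)


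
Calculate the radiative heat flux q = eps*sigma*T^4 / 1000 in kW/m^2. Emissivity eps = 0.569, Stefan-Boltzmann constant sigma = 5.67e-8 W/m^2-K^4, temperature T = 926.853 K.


T^4 = 7.3798e+11
q = 0.569 * 5.67e-8 * 7.3798e+11 / 1000 = 23.809 kW/m^2

23.809 kW/m^2


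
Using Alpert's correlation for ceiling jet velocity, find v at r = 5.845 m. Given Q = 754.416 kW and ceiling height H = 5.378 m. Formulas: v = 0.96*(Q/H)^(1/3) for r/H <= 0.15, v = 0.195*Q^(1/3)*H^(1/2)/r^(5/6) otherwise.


r/H = 5.845 / 5.378 = 1.0868
r/H > 0.15, so v = 0.195*Q^(1/3)*H^(1/2)/r^(5/6)
Q^(1/3) = 9.1034
H^(1/2) = 2.3191
r^(5/6) = 4.3550
v = 0.195 * 9.1034 * 2.3191 / 4.3550 = 0.94528 m/s

0.94528 m/s


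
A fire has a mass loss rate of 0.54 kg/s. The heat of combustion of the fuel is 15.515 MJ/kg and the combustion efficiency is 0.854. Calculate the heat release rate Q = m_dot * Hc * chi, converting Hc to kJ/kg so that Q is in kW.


Hc = 15.515 MJ/kg = 15.515 * 1000 kJ/kg = 15515 kJ/kg
Q = 0.54 kg/s * 15515 kJ/kg * 0.854 = 7154.9 kW

7154.9 kW


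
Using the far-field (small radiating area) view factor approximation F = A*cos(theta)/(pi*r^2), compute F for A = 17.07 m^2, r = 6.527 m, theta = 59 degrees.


cos(59 deg) = 0.51504
pi*r^2 = 133.84
F = 17.07 * 0.51504 / 133.84 = 0.065689

0.065689


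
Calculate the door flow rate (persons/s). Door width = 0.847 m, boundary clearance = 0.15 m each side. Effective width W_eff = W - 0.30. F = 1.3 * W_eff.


W_eff = 0.847 - 0.30 = 0.547 m
F = 1.3 * 0.547 = 0.71110 persons/s

0.71110 persons/s


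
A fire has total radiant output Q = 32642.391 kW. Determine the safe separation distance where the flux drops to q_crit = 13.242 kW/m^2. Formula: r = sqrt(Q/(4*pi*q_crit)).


4*pi*q_crit = 166.40
Q/(4*pi*q_crit) = 196.16
r = sqrt(196.16) = 14.006 m

14.006 m


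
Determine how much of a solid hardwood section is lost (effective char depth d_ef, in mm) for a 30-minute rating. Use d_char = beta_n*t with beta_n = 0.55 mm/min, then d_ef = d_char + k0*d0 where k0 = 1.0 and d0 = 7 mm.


d_char = 0.55 * 30 = 16.5 mm
d_ef = 16.5 + 1.0*7 = 23.5 mm

23.5 mm


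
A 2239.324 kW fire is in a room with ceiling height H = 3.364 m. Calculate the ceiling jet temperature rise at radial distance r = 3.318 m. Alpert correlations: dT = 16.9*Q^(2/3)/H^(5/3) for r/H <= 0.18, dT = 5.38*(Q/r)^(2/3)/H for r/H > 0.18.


r/H = 3.318 / 3.364 = 0.98633
r/H > 0.18, so dT = 5.38*(Q/r)^(2/3)/H
Q/r = 674.90
(Q/r)^(2/3) = 76.941
dT = 5.38 * 76.941 / 3.364 = 123.05 K

123.05 K


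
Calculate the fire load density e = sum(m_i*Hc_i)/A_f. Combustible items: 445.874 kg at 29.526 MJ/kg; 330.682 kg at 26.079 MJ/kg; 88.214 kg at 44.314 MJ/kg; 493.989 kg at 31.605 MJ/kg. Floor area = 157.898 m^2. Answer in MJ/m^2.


Total energy = 445.874*29.526 + 330.682*26.079 + 88.214*44.314 + 493.989*31.605
= 13164.88 + 8623.856 + 3909.115 + 15612.52
= 41310.37 MJ
e = 41310.37 / 157.898 = 261.63 MJ/m^2

261.63 MJ/m^2


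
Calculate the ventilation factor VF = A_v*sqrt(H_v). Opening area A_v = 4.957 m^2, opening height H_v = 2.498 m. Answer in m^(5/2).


sqrt(H_v) = 1.5805
VF = 4.957 * 1.5805 = 7.8346 m^(5/2)

7.8346 m^(5/2)


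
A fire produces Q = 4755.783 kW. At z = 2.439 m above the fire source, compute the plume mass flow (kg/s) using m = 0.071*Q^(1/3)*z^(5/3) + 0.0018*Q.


Q^(1/3) = 16.817
z^(5/3) = 4.4193
First term = 0.071 * 16.817 * 4.4193 = 5.2766
Second term = 0.0018 * 4755.783 = 8.5604
m = 13.837 kg/s

13.837 kg/s


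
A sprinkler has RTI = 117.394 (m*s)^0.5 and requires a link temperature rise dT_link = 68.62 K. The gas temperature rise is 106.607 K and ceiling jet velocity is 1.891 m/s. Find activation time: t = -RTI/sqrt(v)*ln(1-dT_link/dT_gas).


dT_link/dT_gas = 0.64367
ln(1 - 0.64367) = -1.0319
t = -117.394 / sqrt(1.891) * -1.0319 = 88.093 s

88.093 s


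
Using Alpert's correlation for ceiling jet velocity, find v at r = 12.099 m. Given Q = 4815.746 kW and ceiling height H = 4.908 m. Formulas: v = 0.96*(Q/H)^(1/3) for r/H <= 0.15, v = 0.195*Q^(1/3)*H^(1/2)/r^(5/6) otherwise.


r/H = 12.099 / 4.908 = 2.4652
r/H > 0.15, so v = 0.195*Q^(1/3)*H^(1/2)/r^(5/6)
Q^(1/3) = 16.887
H^(1/2) = 2.2154
r^(5/6) = 7.9853
v = 0.195 * 16.887 * 2.2154 / 7.9853 = 0.91359 m/s

0.91359 m/s


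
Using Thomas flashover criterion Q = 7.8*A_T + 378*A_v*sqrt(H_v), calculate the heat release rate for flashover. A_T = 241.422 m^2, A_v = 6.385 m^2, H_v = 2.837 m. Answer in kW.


7.8*A_T = 1883.1
sqrt(H_v) = 1.6843
378*A_v*sqrt(H_v) = 4065.2
Q = 1883.1 + 4065.2 = 5948.3 kW

5948.3 kW


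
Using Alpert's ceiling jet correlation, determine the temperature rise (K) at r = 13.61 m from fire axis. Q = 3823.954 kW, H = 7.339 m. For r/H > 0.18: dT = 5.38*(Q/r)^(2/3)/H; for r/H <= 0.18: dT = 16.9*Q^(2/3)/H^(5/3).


r/H = 13.61 / 7.339 = 1.8545
r/H > 0.18, so dT = 5.38*(Q/r)^(2/3)/H
Q/r = 280.97
(Q/r)^(2/3) = 42.898
dT = 5.38 * 42.898 / 7.339 = 31.447 K

31.447 K


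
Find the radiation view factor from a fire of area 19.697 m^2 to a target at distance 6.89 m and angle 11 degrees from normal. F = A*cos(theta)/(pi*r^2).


cos(11 deg) = 0.98163
pi*r^2 = 149.14
F = 19.697 * 0.98163 / 149.14 = 0.12965

0.12965


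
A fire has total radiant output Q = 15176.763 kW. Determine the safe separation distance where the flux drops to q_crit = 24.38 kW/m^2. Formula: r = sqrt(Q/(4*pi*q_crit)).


4*pi*q_crit = 306.37
Q/(4*pi*q_crit) = 49.538
r = sqrt(49.538) = 7.0383 m

7.0383 m


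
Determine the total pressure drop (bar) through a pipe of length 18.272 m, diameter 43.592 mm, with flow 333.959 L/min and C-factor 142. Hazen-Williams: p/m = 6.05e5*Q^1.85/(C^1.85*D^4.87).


Q^1.85 = 46648
C^1.85 = 9588.1
D^4.87 = 9.6363e+07
p/m = 0.030545 bar/m
p_total = 0.030545 * 18.272 = 0.55812 bar

0.55812 bar


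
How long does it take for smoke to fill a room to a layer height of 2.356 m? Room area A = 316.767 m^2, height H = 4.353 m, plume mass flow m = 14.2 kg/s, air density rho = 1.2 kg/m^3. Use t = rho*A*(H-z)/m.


H - z = 1.997 m
t = 1.2 * 316.767 * 1.997 / 14.2 = 53.458 s

53.458 s


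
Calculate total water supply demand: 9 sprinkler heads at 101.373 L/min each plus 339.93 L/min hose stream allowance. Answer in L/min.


Sprinkler demand = 9 * 101.373 = 912.357 L/min
Total = 912.357 + 339.93 = 1252.287 L/min

1252.287 L/min


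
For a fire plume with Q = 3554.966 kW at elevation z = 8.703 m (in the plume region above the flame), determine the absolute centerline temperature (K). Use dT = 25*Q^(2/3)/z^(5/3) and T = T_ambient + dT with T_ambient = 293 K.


Q^(2/3) = 232.93
z^(5/3) = 36.823
dT = 25 * 232.93 / 36.823 = 158.14 K
T = 293 + 158.14 = 451.14 K

451.14 K


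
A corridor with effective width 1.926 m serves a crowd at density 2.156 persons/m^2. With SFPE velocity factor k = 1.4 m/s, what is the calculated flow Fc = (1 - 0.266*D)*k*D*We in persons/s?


1 - 0.266*D = 1 - 0.266*2.156 = 0.42650
Fs = 0.42650 * 1.4 * 2.156 = 1.2874 persons/(s*m)
Fc = 1.2874 * 1.926 = 2.4795 persons/s

2.4795 persons/s


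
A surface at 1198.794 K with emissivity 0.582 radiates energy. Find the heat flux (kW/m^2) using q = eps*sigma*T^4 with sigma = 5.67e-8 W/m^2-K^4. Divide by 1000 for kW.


T^4 = 2.0653e+12
q = 0.582 * 5.67e-8 * 2.0653e+12 / 1000 = 68.153 kW/m^2

68.153 kW/m^2


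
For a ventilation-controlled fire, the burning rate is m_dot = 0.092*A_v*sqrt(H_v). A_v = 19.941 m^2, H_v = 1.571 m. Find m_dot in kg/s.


sqrt(H_v) = 1.2534
m_dot = 0.092 * 19.941 * 1.2534 = 2.2994 kg/s

2.2994 kg/s


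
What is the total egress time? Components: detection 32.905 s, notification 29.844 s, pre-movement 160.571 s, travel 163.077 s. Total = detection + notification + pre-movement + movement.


Total = 32.905 + 29.844 + 160.571 + 163.077 = 386.397 s

386.397 s


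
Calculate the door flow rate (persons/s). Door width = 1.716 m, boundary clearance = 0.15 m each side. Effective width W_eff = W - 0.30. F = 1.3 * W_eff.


W_eff = 1.716 - 0.30 = 1.416 m
F = 1.3 * 1.416 = 1.8408 persons/s

1.8408 persons/s


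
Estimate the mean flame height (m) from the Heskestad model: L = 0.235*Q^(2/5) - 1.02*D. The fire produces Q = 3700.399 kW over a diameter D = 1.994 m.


Q^(2/5) = 26.748
0.235 * Q^(2/5) = 6.2859
1.02 * D = 2.0339
L = 4.2520 m

4.2520 m


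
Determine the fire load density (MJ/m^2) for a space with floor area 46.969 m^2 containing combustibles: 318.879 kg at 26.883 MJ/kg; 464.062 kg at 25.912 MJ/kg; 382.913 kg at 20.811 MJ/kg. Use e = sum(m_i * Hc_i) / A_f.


Total energy = 318.879*26.883 + 464.062*25.912 + 382.913*20.811
= 8572.424 + 12024.77 + 7968.802
= 28566.00 MJ
e = 28566.00 / 46.969 = 608.19 MJ/m^2

608.19 MJ/m^2


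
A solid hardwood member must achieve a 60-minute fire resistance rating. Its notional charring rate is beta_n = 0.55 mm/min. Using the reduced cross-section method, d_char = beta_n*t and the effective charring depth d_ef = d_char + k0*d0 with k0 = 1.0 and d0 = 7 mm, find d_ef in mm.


d_char = 0.55 * 60 = 33 mm
d_ef = 33 + 1.0*7 = 40 mm

40 mm


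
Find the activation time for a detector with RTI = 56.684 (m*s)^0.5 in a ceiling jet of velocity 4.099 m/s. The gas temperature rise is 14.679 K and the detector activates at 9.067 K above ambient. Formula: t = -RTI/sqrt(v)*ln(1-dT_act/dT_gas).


dT_act/dT_gas = 0.61769
ln(1 - 0.61769) = -0.96151
t = -56.684 / sqrt(4.099) * -0.96151 = 26.920 s

26.920 s


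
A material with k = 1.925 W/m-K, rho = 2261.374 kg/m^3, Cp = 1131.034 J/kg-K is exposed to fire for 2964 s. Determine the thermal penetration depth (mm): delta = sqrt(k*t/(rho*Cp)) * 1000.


alpha = 1.925 / (2261.374 * 1131.034) = 7.5263e-07 m^2/s
alpha * t = 0.0022308
delta = sqrt(0.0022308) * 1000 = 47.231 mm

47.231 mm


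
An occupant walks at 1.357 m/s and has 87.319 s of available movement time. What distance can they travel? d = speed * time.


d = 1.357 * 87.319 = 118.49 m

118.49 m


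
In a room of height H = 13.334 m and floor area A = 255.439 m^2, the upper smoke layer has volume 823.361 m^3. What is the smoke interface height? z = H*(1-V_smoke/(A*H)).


V/(A*H) = 0.24174
1 - 0.24174 = 0.75826
z = 13.334 * 0.75826 = 10.111 m

10.111 m


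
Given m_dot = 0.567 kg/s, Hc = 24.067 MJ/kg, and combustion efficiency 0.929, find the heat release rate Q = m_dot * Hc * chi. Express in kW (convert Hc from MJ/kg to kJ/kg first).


Hc = 24.067 MJ/kg = 24.067 * 1000 kJ/kg = 24067 kJ/kg
Q = 0.567 kg/s * 24067 kJ/kg * 0.929 = 12677 kW

12677 kW


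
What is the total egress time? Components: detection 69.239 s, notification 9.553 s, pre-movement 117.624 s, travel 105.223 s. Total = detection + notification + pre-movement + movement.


Total = 69.239 + 9.553 + 117.624 + 105.223 = 301.639 s

301.639 s


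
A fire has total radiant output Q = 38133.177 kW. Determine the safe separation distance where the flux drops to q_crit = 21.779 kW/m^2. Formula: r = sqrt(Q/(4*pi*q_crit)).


4*pi*q_crit = 273.68
Q/(4*pi*q_crit) = 139.33
r = sqrt(139.33) = 11.804 m

11.804 m


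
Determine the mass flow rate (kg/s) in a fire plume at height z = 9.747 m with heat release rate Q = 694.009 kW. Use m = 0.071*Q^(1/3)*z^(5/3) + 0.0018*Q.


Q^(1/3) = 8.8536
z^(5/3) = 44.475
First term = 0.071 * 8.8536 * 44.475 = 27.957
Second term = 0.0018 * 694.009 = 1.2492
m = 29.207 kg/s

29.207 kg/s


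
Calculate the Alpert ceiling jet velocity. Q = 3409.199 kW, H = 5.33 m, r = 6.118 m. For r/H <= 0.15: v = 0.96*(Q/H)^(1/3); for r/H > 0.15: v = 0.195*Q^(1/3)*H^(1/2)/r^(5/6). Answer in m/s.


r/H = 6.118 / 5.33 = 1.1478
r/H > 0.15, so v = 0.195*Q^(1/3)*H^(1/2)/r^(5/6)
Q^(1/3) = 15.050
H^(1/2) = 2.3087
r^(5/6) = 4.5238
v = 0.195 * 15.050 * 2.3087 / 4.5238 = 1.4978 m/s

1.4978 m/s


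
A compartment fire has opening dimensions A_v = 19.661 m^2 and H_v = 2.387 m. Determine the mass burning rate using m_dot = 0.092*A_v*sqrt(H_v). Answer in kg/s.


sqrt(H_v) = 1.5450
m_dot = 0.092 * 19.661 * 1.5450 = 2.7946 kg/s

2.7946 kg/s


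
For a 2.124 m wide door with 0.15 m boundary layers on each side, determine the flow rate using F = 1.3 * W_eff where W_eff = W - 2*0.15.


W_eff = 2.124 - 0.30 = 1.824 m
F = 1.3 * 1.824 = 2.3712 persons/s

2.3712 persons/s


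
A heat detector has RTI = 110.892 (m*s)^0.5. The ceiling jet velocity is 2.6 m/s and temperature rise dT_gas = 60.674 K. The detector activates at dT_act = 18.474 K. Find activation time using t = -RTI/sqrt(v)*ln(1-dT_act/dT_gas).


dT_act/dT_gas = 0.30448
ln(1 - 0.30448) = -0.36310
t = -110.892 / sqrt(2.6) * -0.36310 = 24.971 s

24.971 s


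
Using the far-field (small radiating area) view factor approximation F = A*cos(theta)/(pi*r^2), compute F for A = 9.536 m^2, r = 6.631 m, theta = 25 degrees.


cos(25 deg) = 0.90631
pi*r^2 = 138.14
F = 9.536 * 0.90631 / 138.14 = 0.062565

0.062565


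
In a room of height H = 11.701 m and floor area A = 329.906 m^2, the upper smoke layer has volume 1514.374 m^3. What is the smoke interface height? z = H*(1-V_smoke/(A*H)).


V/(A*H) = 0.39230
1 - 0.39230 = 0.60770
z = 11.701 * 0.60770 = 7.1107 m

7.1107 m


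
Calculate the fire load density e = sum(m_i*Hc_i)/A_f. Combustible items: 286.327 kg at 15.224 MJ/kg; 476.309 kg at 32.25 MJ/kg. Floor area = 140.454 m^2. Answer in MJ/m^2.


Total energy = 286.327*15.224 + 476.309*32.25
= 4359.042 + 15360.97
= 19720.01 MJ
e = 19720.01 / 140.454 = 140.40 MJ/m^2

140.40 MJ/m^2


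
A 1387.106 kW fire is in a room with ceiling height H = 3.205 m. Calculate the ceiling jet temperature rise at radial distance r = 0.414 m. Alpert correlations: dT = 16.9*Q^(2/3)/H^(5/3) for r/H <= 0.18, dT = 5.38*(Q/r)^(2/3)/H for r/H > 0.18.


r/H = 0.414 / 3.205 = 0.12917
r/H <= 0.18, so dT = 16.9*Q^(2/3)/H^(5/3)
Q^(2/3) = 124.38
H^(5/3) = 6.9670
dT = 16.9 * 124.38 / 6.9670 = 301.70 K

301.70 K


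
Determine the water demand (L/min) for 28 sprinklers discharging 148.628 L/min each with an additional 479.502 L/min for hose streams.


Sprinkler demand = 28 * 148.628 = 4161.584 L/min
Total = 4161.584 + 479.502 = 4641.086 L/min

4641.086 L/min


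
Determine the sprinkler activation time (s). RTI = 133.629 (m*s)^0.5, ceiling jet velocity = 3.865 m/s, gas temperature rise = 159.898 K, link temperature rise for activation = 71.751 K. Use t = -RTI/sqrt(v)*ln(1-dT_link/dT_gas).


dT_link/dT_gas = 0.44873
ln(1 - 0.44873) = -0.59553
t = -133.629 / sqrt(3.865) * -0.59553 = 40.479 s

40.479 s


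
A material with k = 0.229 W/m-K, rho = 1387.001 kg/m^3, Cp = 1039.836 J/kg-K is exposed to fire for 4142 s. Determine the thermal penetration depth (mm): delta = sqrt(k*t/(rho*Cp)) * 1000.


alpha = 0.229 / (1387.001 * 1039.836) = 1.5878e-07 m^2/s
alpha * t = 0.00065766
delta = sqrt(0.00065766) * 1000 = 25.645 mm

25.645 mm


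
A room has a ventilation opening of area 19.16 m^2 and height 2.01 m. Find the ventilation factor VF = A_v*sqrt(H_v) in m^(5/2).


sqrt(H_v) = 1.4177
VF = 19.16 * 1.4177 = 27.164 m^(5/2)

27.164 m^(5/2)


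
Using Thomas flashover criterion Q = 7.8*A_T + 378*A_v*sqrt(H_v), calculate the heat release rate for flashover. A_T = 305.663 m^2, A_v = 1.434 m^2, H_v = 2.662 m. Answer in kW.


7.8*A_T = 2384.2
sqrt(H_v) = 1.6316
378*A_v*sqrt(H_v) = 884.39
Q = 2384.2 + 884.39 = 3268.6 kW

3268.6 kW


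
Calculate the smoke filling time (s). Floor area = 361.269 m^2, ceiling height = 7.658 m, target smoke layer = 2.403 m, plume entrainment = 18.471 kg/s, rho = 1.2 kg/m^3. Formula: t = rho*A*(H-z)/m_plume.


H - z = 5.255 m
t = 1.2 * 361.269 * 5.255 / 18.471 = 123.34 s

123.34 s


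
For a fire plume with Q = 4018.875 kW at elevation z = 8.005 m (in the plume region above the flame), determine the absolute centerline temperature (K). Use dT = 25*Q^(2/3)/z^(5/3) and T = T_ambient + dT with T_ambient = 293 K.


Q^(2/3) = 252.78
z^(5/3) = 32.033
dT = 25 * 252.78 / 32.033 = 197.28 K
T = 293 + 197.28 = 490.28 K

490.28 K


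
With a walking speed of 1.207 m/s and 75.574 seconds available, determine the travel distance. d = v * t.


d = 1.207 * 75.574 = 91.218 m

91.218 m


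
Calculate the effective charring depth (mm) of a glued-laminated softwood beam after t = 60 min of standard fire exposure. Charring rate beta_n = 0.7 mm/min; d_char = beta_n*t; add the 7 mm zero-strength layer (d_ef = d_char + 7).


d_char = 0.7 * 60 = 42 mm
d_ef = 42 + 1.0*7 = 49 mm

49 mm


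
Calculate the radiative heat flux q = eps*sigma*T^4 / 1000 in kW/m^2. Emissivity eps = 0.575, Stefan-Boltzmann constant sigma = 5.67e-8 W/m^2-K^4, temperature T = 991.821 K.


T^4 = 9.6768e+11
q = 0.575 * 5.67e-8 * 9.6768e+11 / 1000 = 31.549 kW/m^2

31.549 kW/m^2


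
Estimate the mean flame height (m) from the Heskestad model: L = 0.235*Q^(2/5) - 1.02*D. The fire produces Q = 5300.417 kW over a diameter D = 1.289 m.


Q^(2/5) = 30.883
0.235 * Q^(2/5) = 7.2576
1.02 * D = 1.3148
L = 5.9428 m

5.9428 m


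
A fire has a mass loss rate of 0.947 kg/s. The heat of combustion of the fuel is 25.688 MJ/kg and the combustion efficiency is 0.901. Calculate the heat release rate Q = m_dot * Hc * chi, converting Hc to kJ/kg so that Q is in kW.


Hc = 25.688 MJ/kg = 25.688 * 1000 kJ/kg = 25688 kJ/kg
Q = 0.947 kg/s * 25688 kJ/kg * 0.901 = 21918 kW

21918 kW


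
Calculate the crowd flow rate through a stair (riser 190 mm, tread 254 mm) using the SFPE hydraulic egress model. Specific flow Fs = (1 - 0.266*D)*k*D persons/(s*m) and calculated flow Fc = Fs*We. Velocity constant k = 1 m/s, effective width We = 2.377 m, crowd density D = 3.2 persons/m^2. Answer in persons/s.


1 - 0.266*D = 1 - 0.266*3.2 = 0.14880
Fs = 0.14880 * 1 * 3.2 = 0.47616 persons/(s*m)
Fc = 0.47616 * 2.377 = 1.1318 persons/s

1.1318 persons/s


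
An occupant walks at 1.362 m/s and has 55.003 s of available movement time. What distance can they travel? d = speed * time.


d = 1.362 * 55.003 = 74.914 m

74.914 m


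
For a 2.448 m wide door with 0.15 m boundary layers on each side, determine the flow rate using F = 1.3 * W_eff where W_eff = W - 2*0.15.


W_eff = 2.448 - 0.30 = 2.148 m
F = 1.3 * 2.148 = 2.7924 persons/s

2.7924 persons/s


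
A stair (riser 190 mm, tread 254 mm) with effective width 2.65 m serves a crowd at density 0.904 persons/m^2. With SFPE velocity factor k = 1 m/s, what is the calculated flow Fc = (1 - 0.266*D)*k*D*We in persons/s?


1 - 0.266*D = 1 - 0.266*0.904 = 0.75954
Fs = 0.75954 * 1 * 0.904 = 0.68662 persons/(s*m)
Fc = 0.68662 * 2.65 = 1.8195 persons/s

1.8195 persons/s


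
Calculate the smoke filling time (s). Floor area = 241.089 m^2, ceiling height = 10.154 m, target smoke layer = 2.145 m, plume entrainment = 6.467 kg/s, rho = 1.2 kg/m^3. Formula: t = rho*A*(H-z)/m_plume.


H - z = 8.009 m
t = 1.2 * 241.089 * 8.009 / 6.467 = 358.29 s

358.29 s


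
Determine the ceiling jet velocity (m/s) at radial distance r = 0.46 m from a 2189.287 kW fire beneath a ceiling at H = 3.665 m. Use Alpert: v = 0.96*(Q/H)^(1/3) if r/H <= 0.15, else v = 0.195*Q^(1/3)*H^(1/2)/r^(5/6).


r/H = 0.46 / 3.665 = 0.12551
r/H <= 0.15, so v = 0.96*(Q/H)^(1/3)
Q/H = 597.35
(Q/H)^(1/3) = 8.4219
v = 0.96 * 8.4219 = 8.0850 m/s

8.0850 m/s


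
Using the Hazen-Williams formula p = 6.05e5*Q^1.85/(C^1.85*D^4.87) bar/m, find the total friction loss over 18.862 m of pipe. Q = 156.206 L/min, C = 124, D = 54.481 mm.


Q^1.85 = 11438
C^1.85 = 7461.6
D^4.87 = 2.8544e+08
p/m = 0.0032490 bar/m
p_total = 0.0032490 * 18.862 = 0.061283 bar

0.061283 bar


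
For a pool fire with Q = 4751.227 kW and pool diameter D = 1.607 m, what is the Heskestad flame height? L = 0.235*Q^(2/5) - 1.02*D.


Q^(2/5) = 29.561
0.235 * Q^(2/5) = 6.9469
1.02 * D = 1.6391
L = 5.3077 m

5.3077 m


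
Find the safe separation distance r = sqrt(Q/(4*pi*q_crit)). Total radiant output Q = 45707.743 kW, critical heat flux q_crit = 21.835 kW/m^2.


4*pi*q_crit = 274.39
Q/(4*pi*q_crit) = 166.58
r = sqrt(166.58) = 12.907 m

12.907 m


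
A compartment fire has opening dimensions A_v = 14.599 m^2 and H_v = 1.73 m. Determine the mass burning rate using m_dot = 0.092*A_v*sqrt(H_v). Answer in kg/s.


sqrt(H_v) = 1.3153
m_dot = 0.092 * 14.599 * 1.3153 = 1.7666 kg/s

1.7666 kg/s


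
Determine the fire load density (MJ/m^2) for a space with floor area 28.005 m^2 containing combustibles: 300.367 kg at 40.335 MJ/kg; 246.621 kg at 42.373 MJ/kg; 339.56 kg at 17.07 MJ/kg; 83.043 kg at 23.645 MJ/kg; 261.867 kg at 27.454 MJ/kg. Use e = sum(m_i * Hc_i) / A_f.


Total energy = 300.367*40.335 + 246.621*42.373 + 339.56*17.07 + 83.043*23.645 + 261.867*27.454
= 12115.30 + 10450.07 + 5796.289 + 1963.552 + 7189.297
= 37514.51 MJ
e = 37514.51 / 28.005 = 1339.6 MJ/m^2

1339.6 MJ/m^2


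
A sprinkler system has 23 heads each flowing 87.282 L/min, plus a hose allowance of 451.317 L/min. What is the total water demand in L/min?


Sprinkler demand = 23 * 87.282 = 2007.486 L/min
Total = 2007.486 + 451.317 = 2458.803 L/min

2458.803 L/min


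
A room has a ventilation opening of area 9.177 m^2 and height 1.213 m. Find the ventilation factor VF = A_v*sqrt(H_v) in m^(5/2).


sqrt(H_v) = 1.1014
VF = 9.177 * 1.1014 = 10.107 m^(5/2)

10.107 m^(5/2)


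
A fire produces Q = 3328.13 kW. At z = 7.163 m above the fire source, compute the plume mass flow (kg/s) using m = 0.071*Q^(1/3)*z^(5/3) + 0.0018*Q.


Q^(1/3) = 14.930
z^(5/3) = 26.617
First term = 0.071 * 14.930 * 26.617 = 28.215
Second term = 0.0018 * 3328.13 = 5.9906
m = 34.206 kg/s

34.206 kg/s
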